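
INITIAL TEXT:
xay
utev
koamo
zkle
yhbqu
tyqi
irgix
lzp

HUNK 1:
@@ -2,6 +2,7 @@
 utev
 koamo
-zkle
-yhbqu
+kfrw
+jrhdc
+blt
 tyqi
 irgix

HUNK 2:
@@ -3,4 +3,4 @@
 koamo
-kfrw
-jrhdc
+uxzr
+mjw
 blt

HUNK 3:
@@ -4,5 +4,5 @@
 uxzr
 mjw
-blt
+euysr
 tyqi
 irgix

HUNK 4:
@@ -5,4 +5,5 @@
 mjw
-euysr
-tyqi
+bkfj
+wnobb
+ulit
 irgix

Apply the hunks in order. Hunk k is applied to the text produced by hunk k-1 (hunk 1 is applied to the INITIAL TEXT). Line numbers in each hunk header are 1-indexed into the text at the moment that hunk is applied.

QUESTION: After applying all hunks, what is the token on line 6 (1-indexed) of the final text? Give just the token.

Answer: bkfj

Derivation:
Hunk 1: at line 2 remove [zkle,yhbqu] add [kfrw,jrhdc,blt] -> 9 lines: xay utev koamo kfrw jrhdc blt tyqi irgix lzp
Hunk 2: at line 3 remove [kfrw,jrhdc] add [uxzr,mjw] -> 9 lines: xay utev koamo uxzr mjw blt tyqi irgix lzp
Hunk 3: at line 4 remove [blt] add [euysr] -> 9 lines: xay utev koamo uxzr mjw euysr tyqi irgix lzp
Hunk 4: at line 5 remove [euysr,tyqi] add [bkfj,wnobb,ulit] -> 10 lines: xay utev koamo uxzr mjw bkfj wnobb ulit irgix lzp
Final line 6: bkfj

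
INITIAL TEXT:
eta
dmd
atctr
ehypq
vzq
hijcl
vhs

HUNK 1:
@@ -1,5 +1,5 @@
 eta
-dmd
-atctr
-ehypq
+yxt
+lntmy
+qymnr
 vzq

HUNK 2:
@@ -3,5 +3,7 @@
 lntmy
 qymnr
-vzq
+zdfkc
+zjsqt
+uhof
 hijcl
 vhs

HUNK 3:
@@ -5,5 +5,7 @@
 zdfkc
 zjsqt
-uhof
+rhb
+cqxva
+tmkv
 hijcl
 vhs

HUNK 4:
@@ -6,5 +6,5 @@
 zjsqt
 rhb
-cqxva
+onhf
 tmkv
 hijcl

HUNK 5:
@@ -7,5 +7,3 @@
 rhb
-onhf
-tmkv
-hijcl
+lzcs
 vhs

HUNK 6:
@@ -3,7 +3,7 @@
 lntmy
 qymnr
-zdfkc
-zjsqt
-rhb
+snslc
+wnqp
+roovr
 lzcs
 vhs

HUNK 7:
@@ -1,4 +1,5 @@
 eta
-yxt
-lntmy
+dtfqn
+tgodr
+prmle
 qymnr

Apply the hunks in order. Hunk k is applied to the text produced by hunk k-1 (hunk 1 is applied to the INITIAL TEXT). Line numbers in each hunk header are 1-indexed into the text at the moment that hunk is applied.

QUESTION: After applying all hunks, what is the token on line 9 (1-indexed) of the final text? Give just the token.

Hunk 1: at line 1 remove [dmd,atctr,ehypq] add [yxt,lntmy,qymnr] -> 7 lines: eta yxt lntmy qymnr vzq hijcl vhs
Hunk 2: at line 3 remove [vzq] add [zdfkc,zjsqt,uhof] -> 9 lines: eta yxt lntmy qymnr zdfkc zjsqt uhof hijcl vhs
Hunk 3: at line 5 remove [uhof] add [rhb,cqxva,tmkv] -> 11 lines: eta yxt lntmy qymnr zdfkc zjsqt rhb cqxva tmkv hijcl vhs
Hunk 4: at line 6 remove [cqxva] add [onhf] -> 11 lines: eta yxt lntmy qymnr zdfkc zjsqt rhb onhf tmkv hijcl vhs
Hunk 5: at line 7 remove [onhf,tmkv,hijcl] add [lzcs] -> 9 lines: eta yxt lntmy qymnr zdfkc zjsqt rhb lzcs vhs
Hunk 6: at line 3 remove [zdfkc,zjsqt,rhb] add [snslc,wnqp,roovr] -> 9 lines: eta yxt lntmy qymnr snslc wnqp roovr lzcs vhs
Hunk 7: at line 1 remove [yxt,lntmy] add [dtfqn,tgodr,prmle] -> 10 lines: eta dtfqn tgodr prmle qymnr snslc wnqp roovr lzcs vhs
Final line 9: lzcs

Answer: lzcs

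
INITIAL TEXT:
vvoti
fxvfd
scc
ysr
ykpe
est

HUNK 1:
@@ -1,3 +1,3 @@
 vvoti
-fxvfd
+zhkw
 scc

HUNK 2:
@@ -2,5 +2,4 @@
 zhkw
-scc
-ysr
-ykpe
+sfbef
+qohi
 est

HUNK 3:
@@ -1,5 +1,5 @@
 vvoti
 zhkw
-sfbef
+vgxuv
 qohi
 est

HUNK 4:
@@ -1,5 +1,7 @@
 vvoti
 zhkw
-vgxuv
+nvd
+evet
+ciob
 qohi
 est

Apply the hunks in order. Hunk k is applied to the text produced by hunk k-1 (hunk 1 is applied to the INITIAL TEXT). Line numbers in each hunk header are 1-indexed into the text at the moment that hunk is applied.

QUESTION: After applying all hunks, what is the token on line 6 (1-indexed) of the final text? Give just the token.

Hunk 1: at line 1 remove [fxvfd] add [zhkw] -> 6 lines: vvoti zhkw scc ysr ykpe est
Hunk 2: at line 2 remove [scc,ysr,ykpe] add [sfbef,qohi] -> 5 lines: vvoti zhkw sfbef qohi est
Hunk 3: at line 1 remove [sfbef] add [vgxuv] -> 5 lines: vvoti zhkw vgxuv qohi est
Hunk 4: at line 1 remove [vgxuv] add [nvd,evet,ciob] -> 7 lines: vvoti zhkw nvd evet ciob qohi est
Final line 6: qohi

Answer: qohi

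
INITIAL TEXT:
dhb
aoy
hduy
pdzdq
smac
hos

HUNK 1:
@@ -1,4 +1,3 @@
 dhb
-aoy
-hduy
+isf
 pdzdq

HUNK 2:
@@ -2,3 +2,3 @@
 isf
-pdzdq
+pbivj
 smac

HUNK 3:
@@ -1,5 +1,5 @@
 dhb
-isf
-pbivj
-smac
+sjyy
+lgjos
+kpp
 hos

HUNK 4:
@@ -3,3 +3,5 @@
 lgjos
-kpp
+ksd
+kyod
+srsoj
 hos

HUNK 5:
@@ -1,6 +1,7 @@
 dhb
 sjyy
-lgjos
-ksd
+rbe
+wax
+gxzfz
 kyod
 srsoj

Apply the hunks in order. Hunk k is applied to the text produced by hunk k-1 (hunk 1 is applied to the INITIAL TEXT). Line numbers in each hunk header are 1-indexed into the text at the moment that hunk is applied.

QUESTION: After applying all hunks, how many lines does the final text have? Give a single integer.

Answer: 8

Derivation:
Hunk 1: at line 1 remove [aoy,hduy] add [isf] -> 5 lines: dhb isf pdzdq smac hos
Hunk 2: at line 2 remove [pdzdq] add [pbivj] -> 5 lines: dhb isf pbivj smac hos
Hunk 3: at line 1 remove [isf,pbivj,smac] add [sjyy,lgjos,kpp] -> 5 lines: dhb sjyy lgjos kpp hos
Hunk 4: at line 3 remove [kpp] add [ksd,kyod,srsoj] -> 7 lines: dhb sjyy lgjos ksd kyod srsoj hos
Hunk 5: at line 1 remove [lgjos,ksd] add [rbe,wax,gxzfz] -> 8 lines: dhb sjyy rbe wax gxzfz kyod srsoj hos
Final line count: 8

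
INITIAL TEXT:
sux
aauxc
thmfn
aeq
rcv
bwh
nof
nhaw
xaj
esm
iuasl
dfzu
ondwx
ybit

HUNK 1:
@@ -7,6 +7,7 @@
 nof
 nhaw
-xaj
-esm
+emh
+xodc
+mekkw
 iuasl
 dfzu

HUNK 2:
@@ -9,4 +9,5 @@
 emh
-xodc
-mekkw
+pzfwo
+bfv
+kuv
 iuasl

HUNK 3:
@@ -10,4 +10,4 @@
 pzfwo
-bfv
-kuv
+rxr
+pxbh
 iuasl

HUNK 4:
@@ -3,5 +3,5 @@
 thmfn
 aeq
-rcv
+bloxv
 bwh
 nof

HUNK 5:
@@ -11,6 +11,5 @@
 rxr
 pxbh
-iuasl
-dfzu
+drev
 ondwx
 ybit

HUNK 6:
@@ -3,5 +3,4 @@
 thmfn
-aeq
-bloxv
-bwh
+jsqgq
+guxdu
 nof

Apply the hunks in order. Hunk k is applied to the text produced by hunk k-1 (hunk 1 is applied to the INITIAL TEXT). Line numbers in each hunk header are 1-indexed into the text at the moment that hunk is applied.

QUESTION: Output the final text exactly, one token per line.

Hunk 1: at line 7 remove [xaj,esm] add [emh,xodc,mekkw] -> 15 lines: sux aauxc thmfn aeq rcv bwh nof nhaw emh xodc mekkw iuasl dfzu ondwx ybit
Hunk 2: at line 9 remove [xodc,mekkw] add [pzfwo,bfv,kuv] -> 16 lines: sux aauxc thmfn aeq rcv bwh nof nhaw emh pzfwo bfv kuv iuasl dfzu ondwx ybit
Hunk 3: at line 10 remove [bfv,kuv] add [rxr,pxbh] -> 16 lines: sux aauxc thmfn aeq rcv bwh nof nhaw emh pzfwo rxr pxbh iuasl dfzu ondwx ybit
Hunk 4: at line 3 remove [rcv] add [bloxv] -> 16 lines: sux aauxc thmfn aeq bloxv bwh nof nhaw emh pzfwo rxr pxbh iuasl dfzu ondwx ybit
Hunk 5: at line 11 remove [iuasl,dfzu] add [drev] -> 15 lines: sux aauxc thmfn aeq bloxv bwh nof nhaw emh pzfwo rxr pxbh drev ondwx ybit
Hunk 6: at line 3 remove [aeq,bloxv,bwh] add [jsqgq,guxdu] -> 14 lines: sux aauxc thmfn jsqgq guxdu nof nhaw emh pzfwo rxr pxbh drev ondwx ybit

Answer: sux
aauxc
thmfn
jsqgq
guxdu
nof
nhaw
emh
pzfwo
rxr
pxbh
drev
ondwx
ybit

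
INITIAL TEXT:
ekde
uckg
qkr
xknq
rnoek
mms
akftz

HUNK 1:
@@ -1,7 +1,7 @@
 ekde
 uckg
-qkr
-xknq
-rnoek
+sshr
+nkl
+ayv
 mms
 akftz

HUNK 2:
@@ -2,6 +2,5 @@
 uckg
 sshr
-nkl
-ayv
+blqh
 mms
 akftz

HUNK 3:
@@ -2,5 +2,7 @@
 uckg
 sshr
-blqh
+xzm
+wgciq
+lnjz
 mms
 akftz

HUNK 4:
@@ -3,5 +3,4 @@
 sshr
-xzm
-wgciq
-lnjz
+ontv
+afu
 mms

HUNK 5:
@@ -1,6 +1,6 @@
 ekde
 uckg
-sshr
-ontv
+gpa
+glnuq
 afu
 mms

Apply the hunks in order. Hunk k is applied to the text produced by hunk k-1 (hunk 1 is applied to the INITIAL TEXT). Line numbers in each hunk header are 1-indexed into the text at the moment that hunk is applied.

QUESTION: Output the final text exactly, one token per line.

Hunk 1: at line 1 remove [qkr,xknq,rnoek] add [sshr,nkl,ayv] -> 7 lines: ekde uckg sshr nkl ayv mms akftz
Hunk 2: at line 2 remove [nkl,ayv] add [blqh] -> 6 lines: ekde uckg sshr blqh mms akftz
Hunk 3: at line 2 remove [blqh] add [xzm,wgciq,lnjz] -> 8 lines: ekde uckg sshr xzm wgciq lnjz mms akftz
Hunk 4: at line 3 remove [xzm,wgciq,lnjz] add [ontv,afu] -> 7 lines: ekde uckg sshr ontv afu mms akftz
Hunk 5: at line 1 remove [sshr,ontv] add [gpa,glnuq] -> 7 lines: ekde uckg gpa glnuq afu mms akftz

Answer: ekde
uckg
gpa
glnuq
afu
mms
akftz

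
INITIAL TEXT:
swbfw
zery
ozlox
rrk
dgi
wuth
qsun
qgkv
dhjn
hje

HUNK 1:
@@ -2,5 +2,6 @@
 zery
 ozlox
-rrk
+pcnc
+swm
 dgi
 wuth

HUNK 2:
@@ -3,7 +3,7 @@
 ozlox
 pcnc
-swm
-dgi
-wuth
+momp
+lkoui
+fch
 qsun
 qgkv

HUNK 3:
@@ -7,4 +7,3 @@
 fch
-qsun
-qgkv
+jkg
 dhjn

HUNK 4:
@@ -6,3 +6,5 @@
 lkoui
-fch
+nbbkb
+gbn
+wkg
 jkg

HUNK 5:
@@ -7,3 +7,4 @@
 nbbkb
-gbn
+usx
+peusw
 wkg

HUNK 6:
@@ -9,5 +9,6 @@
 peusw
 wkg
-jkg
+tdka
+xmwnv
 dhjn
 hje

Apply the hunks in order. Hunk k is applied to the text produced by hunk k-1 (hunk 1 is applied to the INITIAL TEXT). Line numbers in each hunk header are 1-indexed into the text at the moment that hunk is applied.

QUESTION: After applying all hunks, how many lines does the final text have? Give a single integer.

Answer: 14

Derivation:
Hunk 1: at line 2 remove [rrk] add [pcnc,swm] -> 11 lines: swbfw zery ozlox pcnc swm dgi wuth qsun qgkv dhjn hje
Hunk 2: at line 3 remove [swm,dgi,wuth] add [momp,lkoui,fch] -> 11 lines: swbfw zery ozlox pcnc momp lkoui fch qsun qgkv dhjn hje
Hunk 3: at line 7 remove [qsun,qgkv] add [jkg] -> 10 lines: swbfw zery ozlox pcnc momp lkoui fch jkg dhjn hje
Hunk 4: at line 6 remove [fch] add [nbbkb,gbn,wkg] -> 12 lines: swbfw zery ozlox pcnc momp lkoui nbbkb gbn wkg jkg dhjn hje
Hunk 5: at line 7 remove [gbn] add [usx,peusw] -> 13 lines: swbfw zery ozlox pcnc momp lkoui nbbkb usx peusw wkg jkg dhjn hje
Hunk 6: at line 9 remove [jkg] add [tdka,xmwnv] -> 14 lines: swbfw zery ozlox pcnc momp lkoui nbbkb usx peusw wkg tdka xmwnv dhjn hje
Final line count: 14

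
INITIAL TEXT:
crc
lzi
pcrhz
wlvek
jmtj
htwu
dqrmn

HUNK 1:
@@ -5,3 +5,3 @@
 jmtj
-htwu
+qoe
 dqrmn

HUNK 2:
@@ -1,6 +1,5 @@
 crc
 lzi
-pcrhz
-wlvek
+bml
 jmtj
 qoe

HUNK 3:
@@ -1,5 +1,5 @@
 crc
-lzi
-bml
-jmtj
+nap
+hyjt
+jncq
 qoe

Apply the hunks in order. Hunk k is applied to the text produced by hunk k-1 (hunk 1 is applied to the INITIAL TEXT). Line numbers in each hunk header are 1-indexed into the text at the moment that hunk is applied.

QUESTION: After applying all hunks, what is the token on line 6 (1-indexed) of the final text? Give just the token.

Answer: dqrmn

Derivation:
Hunk 1: at line 5 remove [htwu] add [qoe] -> 7 lines: crc lzi pcrhz wlvek jmtj qoe dqrmn
Hunk 2: at line 1 remove [pcrhz,wlvek] add [bml] -> 6 lines: crc lzi bml jmtj qoe dqrmn
Hunk 3: at line 1 remove [lzi,bml,jmtj] add [nap,hyjt,jncq] -> 6 lines: crc nap hyjt jncq qoe dqrmn
Final line 6: dqrmn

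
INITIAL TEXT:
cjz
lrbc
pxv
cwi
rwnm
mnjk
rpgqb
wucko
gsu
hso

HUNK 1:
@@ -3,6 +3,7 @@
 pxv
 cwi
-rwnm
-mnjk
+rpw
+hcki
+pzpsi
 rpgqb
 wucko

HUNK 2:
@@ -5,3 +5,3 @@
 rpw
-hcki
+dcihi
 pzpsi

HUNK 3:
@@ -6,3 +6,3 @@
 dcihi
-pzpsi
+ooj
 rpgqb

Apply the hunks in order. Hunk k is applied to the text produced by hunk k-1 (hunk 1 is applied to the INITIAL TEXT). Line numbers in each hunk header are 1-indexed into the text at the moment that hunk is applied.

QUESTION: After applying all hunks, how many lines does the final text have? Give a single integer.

Answer: 11

Derivation:
Hunk 1: at line 3 remove [rwnm,mnjk] add [rpw,hcki,pzpsi] -> 11 lines: cjz lrbc pxv cwi rpw hcki pzpsi rpgqb wucko gsu hso
Hunk 2: at line 5 remove [hcki] add [dcihi] -> 11 lines: cjz lrbc pxv cwi rpw dcihi pzpsi rpgqb wucko gsu hso
Hunk 3: at line 6 remove [pzpsi] add [ooj] -> 11 lines: cjz lrbc pxv cwi rpw dcihi ooj rpgqb wucko gsu hso
Final line count: 11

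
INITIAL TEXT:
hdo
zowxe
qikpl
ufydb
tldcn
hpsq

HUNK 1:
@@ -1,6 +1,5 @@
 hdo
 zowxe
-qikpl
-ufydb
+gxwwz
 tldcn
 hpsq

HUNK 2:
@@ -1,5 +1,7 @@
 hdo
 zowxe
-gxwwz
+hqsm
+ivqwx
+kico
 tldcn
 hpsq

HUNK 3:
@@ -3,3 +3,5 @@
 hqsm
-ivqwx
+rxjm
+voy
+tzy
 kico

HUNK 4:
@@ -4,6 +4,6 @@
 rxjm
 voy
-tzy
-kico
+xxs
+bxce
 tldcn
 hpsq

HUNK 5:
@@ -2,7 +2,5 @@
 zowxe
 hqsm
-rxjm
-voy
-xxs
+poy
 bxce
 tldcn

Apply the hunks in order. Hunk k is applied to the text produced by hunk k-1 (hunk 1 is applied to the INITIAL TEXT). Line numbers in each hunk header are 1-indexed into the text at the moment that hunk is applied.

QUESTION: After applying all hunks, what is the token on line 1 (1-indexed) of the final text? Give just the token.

Answer: hdo

Derivation:
Hunk 1: at line 1 remove [qikpl,ufydb] add [gxwwz] -> 5 lines: hdo zowxe gxwwz tldcn hpsq
Hunk 2: at line 1 remove [gxwwz] add [hqsm,ivqwx,kico] -> 7 lines: hdo zowxe hqsm ivqwx kico tldcn hpsq
Hunk 3: at line 3 remove [ivqwx] add [rxjm,voy,tzy] -> 9 lines: hdo zowxe hqsm rxjm voy tzy kico tldcn hpsq
Hunk 4: at line 4 remove [tzy,kico] add [xxs,bxce] -> 9 lines: hdo zowxe hqsm rxjm voy xxs bxce tldcn hpsq
Hunk 5: at line 2 remove [rxjm,voy,xxs] add [poy] -> 7 lines: hdo zowxe hqsm poy bxce tldcn hpsq
Final line 1: hdo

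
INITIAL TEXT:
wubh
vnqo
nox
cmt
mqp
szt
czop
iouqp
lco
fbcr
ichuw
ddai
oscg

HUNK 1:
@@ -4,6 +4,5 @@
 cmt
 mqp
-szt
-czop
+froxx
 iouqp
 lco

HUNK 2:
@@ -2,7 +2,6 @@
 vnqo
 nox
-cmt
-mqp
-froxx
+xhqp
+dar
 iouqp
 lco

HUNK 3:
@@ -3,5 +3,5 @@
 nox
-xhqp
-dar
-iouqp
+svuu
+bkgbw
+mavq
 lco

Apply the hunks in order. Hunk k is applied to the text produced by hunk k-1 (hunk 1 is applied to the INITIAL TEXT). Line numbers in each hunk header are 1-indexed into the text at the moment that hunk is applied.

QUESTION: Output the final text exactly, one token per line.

Hunk 1: at line 4 remove [szt,czop] add [froxx] -> 12 lines: wubh vnqo nox cmt mqp froxx iouqp lco fbcr ichuw ddai oscg
Hunk 2: at line 2 remove [cmt,mqp,froxx] add [xhqp,dar] -> 11 lines: wubh vnqo nox xhqp dar iouqp lco fbcr ichuw ddai oscg
Hunk 3: at line 3 remove [xhqp,dar,iouqp] add [svuu,bkgbw,mavq] -> 11 lines: wubh vnqo nox svuu bkgbw mavq lco fbcr ichuw ddai oscg

Answer: wubh
vnqo
nox
svuu
bkgbw
mavq
lco
fbcr
ichuw
ddai
oscg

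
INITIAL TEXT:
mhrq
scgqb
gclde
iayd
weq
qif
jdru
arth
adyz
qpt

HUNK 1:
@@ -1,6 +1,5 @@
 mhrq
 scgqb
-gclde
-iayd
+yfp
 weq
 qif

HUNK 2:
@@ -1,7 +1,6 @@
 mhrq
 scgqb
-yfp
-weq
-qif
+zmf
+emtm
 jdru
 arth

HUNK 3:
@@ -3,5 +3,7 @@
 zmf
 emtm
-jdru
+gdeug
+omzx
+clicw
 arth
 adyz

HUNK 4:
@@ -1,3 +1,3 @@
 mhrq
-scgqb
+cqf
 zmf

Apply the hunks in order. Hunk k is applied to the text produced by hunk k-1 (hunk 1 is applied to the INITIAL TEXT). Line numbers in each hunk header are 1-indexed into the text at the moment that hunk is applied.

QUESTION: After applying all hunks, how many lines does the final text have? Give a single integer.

Answer: 10

Derivation:
Hunk 1: at line 1 remove [gclde,iayd] add [yfp] -> 9 lines: mhrq scgqb yfp weq qif jdru arth adyz qpt
Hunk 2: at line 1 remove [yfp,weq,qif] add [zmf,emtm] -> 8 lines: mhrq scgqb zmf emtm jdru arth adyz qpt
Hunk 3: at line 3 remove [jdru] add [gdeug,omzx,clicw] -> 10 lines: mhrq scgqb zmf emtm gdeug omzx clicw arth adyz qpt
Hunk 4: at line 1 remove [scgqb] add [cqf] -> 10 lines: mhrq cqf zmf emtm gdeug omzx clicw arth adyz qpt
Final line count: 10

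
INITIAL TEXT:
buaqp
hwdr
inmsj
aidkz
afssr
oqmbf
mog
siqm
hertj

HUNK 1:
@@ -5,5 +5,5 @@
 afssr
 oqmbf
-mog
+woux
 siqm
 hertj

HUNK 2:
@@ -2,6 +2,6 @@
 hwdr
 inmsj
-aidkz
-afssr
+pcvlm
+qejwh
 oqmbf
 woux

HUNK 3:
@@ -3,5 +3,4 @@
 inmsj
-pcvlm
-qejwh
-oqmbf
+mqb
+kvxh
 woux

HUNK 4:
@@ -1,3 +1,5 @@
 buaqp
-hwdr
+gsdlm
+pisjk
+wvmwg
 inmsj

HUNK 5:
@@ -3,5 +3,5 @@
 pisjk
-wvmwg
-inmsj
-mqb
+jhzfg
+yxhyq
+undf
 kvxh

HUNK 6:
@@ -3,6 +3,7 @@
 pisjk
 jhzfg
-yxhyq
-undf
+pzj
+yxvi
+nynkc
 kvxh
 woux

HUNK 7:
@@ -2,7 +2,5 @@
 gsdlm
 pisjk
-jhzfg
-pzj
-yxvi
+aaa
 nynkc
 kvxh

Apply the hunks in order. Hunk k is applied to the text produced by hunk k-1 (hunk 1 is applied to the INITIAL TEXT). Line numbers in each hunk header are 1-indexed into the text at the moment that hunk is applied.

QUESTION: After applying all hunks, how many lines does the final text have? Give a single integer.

Hunk 1: at line 5 remove [mog] add [woux] -> 9 lines: buaqp hwdr inmsj aidkz afssr oqmbf woux siqm hertj
Hunk 2: at line 2 remove [aidkz,afssr] add [pcvlm,qejwh] -> 9 lines: buaqp hwdr inmsj pcvlm qejwh oqmbf woux siqm hertj
Hunk 3: at line 3 remove [pcvlm,qejwh,oqmbf] add [mqb,kvxh] -> 8 lines: buaqp hwdr inmsj mqb kvxh woux siqm hertj
Hunk 4: at line 1 remove [hwdr] add [gsdlm,pisjk,wvmwg] -> 10 lines: buaqp gsdlm pisjk wvmwg inmsj mqb kvxh woux siqm hertj
Hunk 5: at line 3 remove [wvmwg,inmsj,mqb] add [jhzfg,yxhyq,undf] -> 10 lines: buaqp gsdlm pisjk jhzfg yxhyq undf kvxh woux siqm hertj
Hunk 6: at line 3 remove [yxhyq,undf] add [pzj,yxvi,nynkc] -> 11 lines: buaqp gsdlm pisjk jhzfg pzj yxvi nynkc kvxh woux siqm hertj
Hunk 7: at line 2 remove [jhzfg,pzj,yxvi] add [aaa] -> 9 lines: buaqp gsdlm pisjk aaa nynkc kvxh woux siqm hertj
Final line count: 9

Answer: 9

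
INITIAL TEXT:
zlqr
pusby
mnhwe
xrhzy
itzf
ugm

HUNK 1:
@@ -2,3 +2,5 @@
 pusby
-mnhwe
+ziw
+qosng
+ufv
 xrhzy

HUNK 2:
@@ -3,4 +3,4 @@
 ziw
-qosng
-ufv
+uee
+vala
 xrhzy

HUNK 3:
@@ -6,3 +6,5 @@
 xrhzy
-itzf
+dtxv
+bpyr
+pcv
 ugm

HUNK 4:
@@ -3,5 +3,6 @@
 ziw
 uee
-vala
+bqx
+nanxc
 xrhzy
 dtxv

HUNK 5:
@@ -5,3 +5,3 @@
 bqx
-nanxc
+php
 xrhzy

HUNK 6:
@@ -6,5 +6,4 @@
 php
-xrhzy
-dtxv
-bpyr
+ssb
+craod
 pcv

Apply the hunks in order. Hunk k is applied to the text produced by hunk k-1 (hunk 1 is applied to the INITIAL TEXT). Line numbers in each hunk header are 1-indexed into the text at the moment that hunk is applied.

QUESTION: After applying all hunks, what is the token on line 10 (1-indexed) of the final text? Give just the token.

Answer: ugm

Derivation:
Hunk 1: at line 2 remove [mnhwe] add [ziw,qosng,ufv] -> 8 lines: zlqr pusby ziw qosng ufv xrhzy itzf ugm
Hunk 2: at line 3 remove [qosng,ufv] add [uee,vala] -> 8 lines: zlqr pusby ziw uee vala xrhzy itzf ugm
Hunk 3: at line 6 remove [itzf] add [dtxv,bpyr,pcv] -> 10 lines: zlqr pusby ziw uee vala xrhzy dtxv bpyr pcv ugm
Hunk 4: at line 3 remove [vala] add [bqx,nanxc] -> 11 lines: zlqr pusby ziw uee bqx nanxc xrhzy dtxv bpyr pcv ugm
Hunk 5: at line 5 remove [nanxc] add [php] -> 11 lines: zlqr pusby ziw uee bqx php xrhzy dtxv bpyr pcv ugm
Hunk 6: at line 6 remove [xrhzy,dtxv,bpyr] add [ssb,craod] -> 10 lines: zlqr pusby ziw uee bqx php ssb craod pcv ugm
Final line 10: ugm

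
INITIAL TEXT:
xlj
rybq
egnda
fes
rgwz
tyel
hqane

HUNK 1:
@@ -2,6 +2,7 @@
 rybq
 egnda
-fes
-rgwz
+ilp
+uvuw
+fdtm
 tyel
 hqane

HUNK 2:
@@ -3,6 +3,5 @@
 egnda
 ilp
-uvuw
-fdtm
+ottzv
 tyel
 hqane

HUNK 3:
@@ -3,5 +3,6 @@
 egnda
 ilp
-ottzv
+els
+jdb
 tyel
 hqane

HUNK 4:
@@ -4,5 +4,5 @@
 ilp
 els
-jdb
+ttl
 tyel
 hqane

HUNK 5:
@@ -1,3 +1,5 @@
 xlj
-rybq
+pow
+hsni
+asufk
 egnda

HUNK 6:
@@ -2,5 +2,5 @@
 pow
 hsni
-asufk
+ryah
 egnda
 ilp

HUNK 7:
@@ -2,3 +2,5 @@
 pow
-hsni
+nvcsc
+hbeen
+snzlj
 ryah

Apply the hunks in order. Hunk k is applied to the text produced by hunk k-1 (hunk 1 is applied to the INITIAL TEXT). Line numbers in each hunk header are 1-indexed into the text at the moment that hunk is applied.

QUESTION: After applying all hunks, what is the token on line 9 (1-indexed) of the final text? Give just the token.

Hunk 1: at line 2 remove [fes,rgwz] add [ilp,uvuw,fdtm] -> 8 lines: xlj rybq egnda ilp uvuw fdtm tyel hqane
Hunk 2: at line 3 remove [uvuw,fdtm] add [ottzv] -> 7 lines: xlj rybq egnda ilp ottzv tyel hqane
Hunk 3: at line 3 remove [ottzv] add [els,jdb] -> 8 lines: xlj rybq egnda ilp els jdb tyel hqane
Hunk 4: at line 4 remove [jdb] add [ttl] -> 8 lines: xlj rybq egnda ilp els ttl tyel hqane
Hunk 5: at line 1 remove [rybq] add [pow,hsni,asufk] -> 10 lines: xlj pow hsni asufk egnda ilp els ttl tyel hqane
Hunk 6: at line 2 remove [asufk] add [ryah] -> 10 lines: xlj pow hsni ryah egnda ilp els ttl tyel hqane
Hunk 7: at line 2 remove [hsni] add [nvcsc,hbeen,snzlj] -> 12 lines: xlj pow nvcsc hbeen snzlj ryah egnda ilp els ttl tyel hqane
Final line 9: els

Answer: els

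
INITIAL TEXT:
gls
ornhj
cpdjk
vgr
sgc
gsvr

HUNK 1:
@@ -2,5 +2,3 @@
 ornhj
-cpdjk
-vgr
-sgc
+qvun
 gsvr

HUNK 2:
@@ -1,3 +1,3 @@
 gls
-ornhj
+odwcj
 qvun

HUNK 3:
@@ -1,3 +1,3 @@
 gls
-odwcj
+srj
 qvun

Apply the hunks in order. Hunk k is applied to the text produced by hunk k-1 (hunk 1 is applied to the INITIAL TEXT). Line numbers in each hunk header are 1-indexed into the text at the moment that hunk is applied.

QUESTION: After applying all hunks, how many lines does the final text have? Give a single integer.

Answer: 4

Derivation:
Hunk 1: at line 2 remove [cpdjk,vgr,sgc] add [qvun] -> 4 lines: gls ornhj qvun gsvr
Hunk 2: at line 1 remove [ornhj] add [odwcj] -> 4 lines: gls odwcj qvun gsvr
Hunk 3: at line 1 remove [odwcj] add [srj] -> 4 lines: gls srj qvun gsvr
Final line count: 4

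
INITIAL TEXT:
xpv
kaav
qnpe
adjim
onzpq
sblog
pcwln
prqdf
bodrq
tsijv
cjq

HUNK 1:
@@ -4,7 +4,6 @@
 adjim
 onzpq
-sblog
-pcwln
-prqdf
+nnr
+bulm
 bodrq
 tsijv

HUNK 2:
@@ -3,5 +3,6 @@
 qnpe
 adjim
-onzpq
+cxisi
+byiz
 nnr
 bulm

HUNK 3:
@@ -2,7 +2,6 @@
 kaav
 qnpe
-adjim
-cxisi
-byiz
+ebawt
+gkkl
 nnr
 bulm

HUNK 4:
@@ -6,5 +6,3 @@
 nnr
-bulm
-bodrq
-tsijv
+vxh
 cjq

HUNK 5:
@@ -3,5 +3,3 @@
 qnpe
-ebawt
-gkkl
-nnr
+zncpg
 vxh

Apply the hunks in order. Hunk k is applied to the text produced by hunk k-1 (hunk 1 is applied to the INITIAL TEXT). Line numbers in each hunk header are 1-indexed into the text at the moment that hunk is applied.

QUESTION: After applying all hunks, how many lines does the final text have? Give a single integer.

Answer: 6

Derivation:
Hunk 1: at line 4 remove [sblog,pcwln,prqdf] add [nnr,bulm] -> 10 lines: xpv kaav qnpe adjim onzpq nnr bulm bodrq tsijv cjq
Hunk 2: at line 3 remove [onzpq] add [cxisi,byiz] -> 11 lines: xpv kaav qnpe adjim cxisi byiz nnr bulm bodrq tsijv cjq
Hunk 3: at line 2 remove [adjim,cxisi,byiz] add [ebawt,gkkl] -> 10 lines: xpv kaav qnpe ebawt gkkl nnr bulm bodrq tsijv cjq
Hunk 4: at line 6 remove [bulm,bodrq,tsijv] add [vxh] -> 8 lines: xpv kaav qnpe ebawt gkkl nnr vxh cjq
Hunk 5: at line 3 remove [ebawt,gkkl,nnr] add [zncpg] -> 6 lines: xpv kaav qnpe zncpg vxh cjq
Final line count: 6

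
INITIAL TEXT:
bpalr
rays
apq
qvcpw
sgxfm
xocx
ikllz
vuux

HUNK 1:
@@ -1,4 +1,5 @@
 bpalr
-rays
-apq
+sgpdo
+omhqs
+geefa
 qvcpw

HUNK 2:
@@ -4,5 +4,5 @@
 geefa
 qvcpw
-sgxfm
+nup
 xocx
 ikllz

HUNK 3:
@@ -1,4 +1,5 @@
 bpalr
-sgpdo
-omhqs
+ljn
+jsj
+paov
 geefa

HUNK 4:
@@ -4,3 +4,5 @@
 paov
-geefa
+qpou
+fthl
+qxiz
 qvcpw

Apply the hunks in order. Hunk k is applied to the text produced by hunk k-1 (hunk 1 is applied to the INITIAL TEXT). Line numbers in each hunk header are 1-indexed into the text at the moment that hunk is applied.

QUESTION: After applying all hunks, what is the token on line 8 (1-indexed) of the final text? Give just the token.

Hunk 1: at line 1 remove [rays,apq] add [sgpdo,omhqs,geefa] -> 9 lines: bpalr sgpdo omhqs geefa qvcpw sgxfm xocx ikllz vuux
Hunk 2: at line 4 remove [sgxfm] add [nup] -> 9 lines: bpalr sgpdo omhqs geefa qvcpw nup xocx ikllz vuux
Hunk 3: at line 1 remove [sgpdo,omhqs] add [ljn,jsj,paov] -> 10 lines: bpalr ljn jsj paov geefa qvcpw nup xocx ikllz vuux
Hunk 4: at line 4 remove [geefa] add [qpou,fthl,qxiz] -> 12 lines: bpalr ljn jsj paov qpou fthl qxiz qvcpw nup xocx ikllz vuux
Final line 8: qvcpw

Answer: qvcpw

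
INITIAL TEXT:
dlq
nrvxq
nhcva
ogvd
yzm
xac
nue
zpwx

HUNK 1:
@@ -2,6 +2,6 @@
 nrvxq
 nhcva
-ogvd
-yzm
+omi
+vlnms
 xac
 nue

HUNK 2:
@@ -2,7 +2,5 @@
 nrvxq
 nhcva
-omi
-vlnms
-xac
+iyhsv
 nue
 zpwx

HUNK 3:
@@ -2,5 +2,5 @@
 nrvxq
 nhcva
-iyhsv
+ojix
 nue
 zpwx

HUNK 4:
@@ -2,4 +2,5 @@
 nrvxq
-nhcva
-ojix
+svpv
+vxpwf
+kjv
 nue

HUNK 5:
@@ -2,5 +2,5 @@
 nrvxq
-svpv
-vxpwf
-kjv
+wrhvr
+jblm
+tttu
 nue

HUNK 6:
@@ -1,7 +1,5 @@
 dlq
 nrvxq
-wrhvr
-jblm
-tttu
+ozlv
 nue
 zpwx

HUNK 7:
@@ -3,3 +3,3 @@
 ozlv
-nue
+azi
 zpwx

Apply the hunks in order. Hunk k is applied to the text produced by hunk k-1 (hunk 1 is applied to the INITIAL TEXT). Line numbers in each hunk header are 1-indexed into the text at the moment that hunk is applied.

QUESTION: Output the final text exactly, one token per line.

Hunk 1: at line 2 remove [ogvd,yzm] add [omi,vlnms] -> 8 lines: dlq nrvxq nhcva omi vlnms xac nue zpwx
Hunk 2: at line 2 remove [omi,vlnms,xac] add [iyhsv] -> 6 lines: dlq nrvxq nhcva iyhsv nue zpwx
Hunk 3: at line 2 remove [iyhsv] add [ojix] -> 6 lines: dlq nrvxq nhcva ojix nue zpwx
Hunk 4: at line 2 remove [nhcva,ojix] add [svpv,vxpwf,kjv] -> 7 lines: dlq nrvxq svpv vxpwf kjv nue zpwx
Hunk 5: at line 2 remove [svpv,vxpwf,kjv] add [wrhvr,jblm,tttu] -> 7 lines: dlq nrvxq wrhvr jblm tttu nue zpwx
Hunk 6: at line 1 remove [wrhvr,jblm,tttu] add [ozlv] -> 5 lines: dlq nrvxq ozlv nue zpwx
Hunk 7: at line 3 remove [nue] add [azi] -> 5 lines: dlq nrvxq ozlv azi zpwx

Answer: dlq
nrvxq
ozlv
azi
zpwx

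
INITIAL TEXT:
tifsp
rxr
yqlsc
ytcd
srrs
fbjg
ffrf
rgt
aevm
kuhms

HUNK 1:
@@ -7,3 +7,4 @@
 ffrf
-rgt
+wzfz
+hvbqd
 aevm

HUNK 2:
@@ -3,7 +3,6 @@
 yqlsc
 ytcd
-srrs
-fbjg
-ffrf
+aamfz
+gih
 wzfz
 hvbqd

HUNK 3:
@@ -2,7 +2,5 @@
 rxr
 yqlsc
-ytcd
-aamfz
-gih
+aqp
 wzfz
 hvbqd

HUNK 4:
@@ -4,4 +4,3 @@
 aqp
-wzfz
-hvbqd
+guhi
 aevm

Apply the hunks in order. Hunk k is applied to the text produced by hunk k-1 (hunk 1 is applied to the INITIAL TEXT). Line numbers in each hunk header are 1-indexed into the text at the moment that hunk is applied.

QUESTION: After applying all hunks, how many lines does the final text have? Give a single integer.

Answer: 7

Derivation:
Hunk 1: at line 7 remove [rgt] add [wzfz,hvbqd] -> 11 lines: tifsp rxr yqlsc ytcd srrs fbjg ffrf wzfz hvbqd aevm kuhms
Hunk 2: at line 3 remove [srrs,fbjg,ffrf] add [aamfz,gih] -> 10 lines: tifsp rxr yqlsc ytcd aamfz gih wzfz hvbqd aevm kuhms
Hunk 3: at line 2 remove [ytcd,aamfz,gih] add [aqp] -> 8 lines: tifsp rxr yqlsc aqp wzfz hvbqd aevm kuhms
Hunk 4: at line 4 remove [wzfz,hvbqd] add [guhi] -> 7 lines: tifsp rxr yqlsc aqp guhi aevm kuhms
Final line count: 7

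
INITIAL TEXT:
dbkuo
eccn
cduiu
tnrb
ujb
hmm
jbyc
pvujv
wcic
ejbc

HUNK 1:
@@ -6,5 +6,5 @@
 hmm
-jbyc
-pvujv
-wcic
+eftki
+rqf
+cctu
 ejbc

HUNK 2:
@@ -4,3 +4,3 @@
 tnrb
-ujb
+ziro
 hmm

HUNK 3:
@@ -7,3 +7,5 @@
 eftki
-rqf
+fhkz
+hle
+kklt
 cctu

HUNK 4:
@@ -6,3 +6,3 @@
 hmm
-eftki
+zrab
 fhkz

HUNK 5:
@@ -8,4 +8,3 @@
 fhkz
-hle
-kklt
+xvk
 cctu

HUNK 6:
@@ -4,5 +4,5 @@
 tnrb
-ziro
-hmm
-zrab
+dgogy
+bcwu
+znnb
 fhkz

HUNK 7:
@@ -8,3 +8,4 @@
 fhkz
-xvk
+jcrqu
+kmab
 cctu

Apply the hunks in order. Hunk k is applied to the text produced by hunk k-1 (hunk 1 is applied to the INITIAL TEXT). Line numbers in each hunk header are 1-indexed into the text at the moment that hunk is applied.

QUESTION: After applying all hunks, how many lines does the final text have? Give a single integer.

Hunk 1: at line 6 remove [jbyc,pvujv,wcic] add [eftki,rqf,cctu] -> 10 lines: dbkuo eccn cduiu tnrb ujb hmm eftki rqf cctu ejbc
Hunk 2: at line 4 remove [ujb] add [ziro] -> 10 lines: dbkuo eccn cduiu tnrb ziro hmm eftki rqf cctu ejbc
Hunk 3: at line 7 remove [rqf] add [fhkz,hle,kklt] -> 12 lines: dbkuo eccn cduiu tnrb ziro hmm eftki fhkz hle kklt cctu ejbc
Hunk 4: at line 6 remove [eftki] add [zrab] -> 12 lines: dbkuo eccn cduiu tnrb ziro hmm zrab fhkz hle kklt cctu ejbc
Hunk 5: at line 8 remove [hle,kklt] add [xvk] -> 11 lines: dbkuo eccn cduiu tnrb ziro hmm zrab fhkz xvk cctu ejbc
Hunk 6: at line 4 remove [ziro,hmm,zrab] add [dgogy,bcwu,znnb] -> 11 lines: dbkuo eccn cduiu tnrb dgogy bcwu znnb fhkz xvk cctu ejbc
Hunk 7: at line 8 remove [xvk] add [jcrqu,kmab] -> 12 lines: dbkuo eccn cduiu tnrb dgogy bcwu znnb fhkz jcrqu kmab cctu ejbc
Final line count: 12

Answer: 12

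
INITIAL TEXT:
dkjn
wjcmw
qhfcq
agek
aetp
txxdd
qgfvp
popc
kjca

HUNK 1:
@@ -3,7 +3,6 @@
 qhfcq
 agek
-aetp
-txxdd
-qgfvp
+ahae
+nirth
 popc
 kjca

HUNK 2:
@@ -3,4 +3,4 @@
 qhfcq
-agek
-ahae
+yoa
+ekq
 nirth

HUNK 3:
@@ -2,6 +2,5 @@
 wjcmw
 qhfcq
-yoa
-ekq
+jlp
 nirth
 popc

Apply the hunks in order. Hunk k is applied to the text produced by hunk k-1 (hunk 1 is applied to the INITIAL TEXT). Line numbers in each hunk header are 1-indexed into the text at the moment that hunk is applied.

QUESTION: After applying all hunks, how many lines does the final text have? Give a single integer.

Answer: 7

Derivation:
Hunk 1: at line 3 remove [aetp,txxdd,qgfvp] add [ahae,nirth] -> 8 lines: dkjn wjcmw qhfcq agek ahae nirth popc kjca
Hunk 2: at line 3 remove [agek,ahae] add [yoa,ekq] -> 8 lines: dkjn wjcmw qhfcq yoa ekq nirth popc kjca
Hunk 3: at line 2 remove [yoa,ekq] add [jlp] -> 7 lines: dkjn wjcmw qhfcq jlp nirth popc kjca
Final line count: 7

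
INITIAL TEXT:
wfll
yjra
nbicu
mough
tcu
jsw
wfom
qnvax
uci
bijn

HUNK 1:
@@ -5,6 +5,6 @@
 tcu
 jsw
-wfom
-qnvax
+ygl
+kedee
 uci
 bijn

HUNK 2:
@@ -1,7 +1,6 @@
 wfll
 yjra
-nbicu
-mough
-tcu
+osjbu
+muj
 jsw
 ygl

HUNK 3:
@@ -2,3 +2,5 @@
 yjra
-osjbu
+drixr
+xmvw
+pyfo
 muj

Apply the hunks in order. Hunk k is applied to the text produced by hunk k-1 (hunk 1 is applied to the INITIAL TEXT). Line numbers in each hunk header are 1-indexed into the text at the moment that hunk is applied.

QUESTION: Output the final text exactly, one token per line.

Hunk 1: at line 5 remove [wfom,qnvax] add [ygl,kedee] -> 10 lines: wfll yjra nbicu mough tcu jsw ygl kedee uci bijn
Hunk 2: at line 1 remove [nbicu,mough,tcu] add [osjbu,muj] -> 9 lines: wfll yjra osjbu muj jsw ygl kedee uci bijn
Hunk 3: at line 2 remove [osjbu] add [drixr,xmvw,pyfo] -> 11 lines: wfll yjra drixr xmvw pyfo muj jsw ygl kedee uci bijn

Answer: wfll
yjra
drixr
xmvw
pyfo
muj
jsw
ygl
kedee
uci
bijn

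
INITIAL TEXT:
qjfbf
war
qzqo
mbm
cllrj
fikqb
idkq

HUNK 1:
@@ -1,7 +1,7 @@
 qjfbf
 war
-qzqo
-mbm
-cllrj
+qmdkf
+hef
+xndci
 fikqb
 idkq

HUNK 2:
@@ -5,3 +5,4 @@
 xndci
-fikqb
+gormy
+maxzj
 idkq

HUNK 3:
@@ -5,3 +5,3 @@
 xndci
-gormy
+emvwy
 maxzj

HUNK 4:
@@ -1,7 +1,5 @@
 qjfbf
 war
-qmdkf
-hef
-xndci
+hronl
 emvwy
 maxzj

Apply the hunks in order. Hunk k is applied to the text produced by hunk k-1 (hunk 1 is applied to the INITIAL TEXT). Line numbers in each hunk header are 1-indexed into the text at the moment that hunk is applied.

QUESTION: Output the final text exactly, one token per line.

Answer: qjfbf
war
hronl
emvwy
maxzj
idkq

Derivation:
Hunk 1: at line 1 remove [qzqo,mbm,cllrj] add [qmdkf,hef,xndci] -> 7 lines: qjfbf war qmdkf hef xndci fikqb idkq
Hunk 2: at line 5 remove [fikqb] add [gormy,maxzj] -> 8 lines: qjfbf war qmdkf hef xndci gormy maxzj idkq
Hunk 3: at line 5 remove [gormy] add [emvwy] -> 8 lines: qjfbf war qmdkf hef xndci emvwy maxzj idkq
Hunk 4: at line 1 remove [qmdkf,hef,xndci] add [hronl] -> 6 lines: qjfbf war hronl emvwy maxzj idkq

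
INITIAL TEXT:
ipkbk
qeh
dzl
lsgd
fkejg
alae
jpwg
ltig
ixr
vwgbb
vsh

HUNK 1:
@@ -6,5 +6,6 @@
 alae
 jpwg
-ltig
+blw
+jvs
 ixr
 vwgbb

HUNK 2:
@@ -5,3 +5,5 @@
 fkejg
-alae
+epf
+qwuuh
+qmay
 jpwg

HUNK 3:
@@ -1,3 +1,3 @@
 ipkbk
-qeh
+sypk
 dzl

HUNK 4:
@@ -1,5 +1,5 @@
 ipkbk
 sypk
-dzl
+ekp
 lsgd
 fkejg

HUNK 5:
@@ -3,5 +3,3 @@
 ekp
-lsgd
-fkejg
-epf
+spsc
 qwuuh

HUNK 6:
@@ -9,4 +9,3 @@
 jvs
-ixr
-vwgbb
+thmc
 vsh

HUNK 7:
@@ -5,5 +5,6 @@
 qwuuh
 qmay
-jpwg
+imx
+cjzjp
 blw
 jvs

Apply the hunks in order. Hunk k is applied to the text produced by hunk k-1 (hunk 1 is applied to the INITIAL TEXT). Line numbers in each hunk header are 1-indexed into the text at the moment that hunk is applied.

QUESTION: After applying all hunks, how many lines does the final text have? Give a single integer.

Answer: 12

Derivation:
Hunk 1: at line 6 remove [ltig] add [blw,jvs] -> 12 lines: ipkbk qeh dzl lsgd fkejg alae jpwg blw jvs ixr vwgbb vsh
Hunk 2: at line 5 remove [alae] add [epf,qwuuh,qmay] -> 14 lines: ipkbk qeh dzl lsgd fkejg epf qwuuh qmay jpwg blw jvs ixr vwgbb vsh
Hunk 3: at line 1 remove [qeh] add [sypk] -> 14 lines: ipkbk sypk dzl lsgd fkejg epf qwuuh qmay jpwg blw jvs ixr vwgbb vsh
Hunk 4: at line 1 remove [dzl] add [ekp] -> 14 lines: ipkbk sypk ekp lsgd fkejg epf qwuuh qmay jpwg blw jvs ixr vwgbb vsh
Hunk 5: at line 3 remove [lsgd,fkejg,epf] add [spsc] -> 12 lines: ipkbk sypk ekp spsc qwuuh qmay jpwg blw jvs ixr vwgbb vsh
Hunk 6: at line 9 remove [ixr,vwgbb] add [thmc] -> 11 lines: ipkbk sypk ekp spsc qwuuh qmay jpwg blw jvs thmc vsh
Hunk 7: at line 5 remove [jpwg] add [imx,cjzjp] -> 12 lines: ipkbk sypk ekp spsc qwuuh qmay imx cjzjp blw jvs thmc vsh
Final line count: 12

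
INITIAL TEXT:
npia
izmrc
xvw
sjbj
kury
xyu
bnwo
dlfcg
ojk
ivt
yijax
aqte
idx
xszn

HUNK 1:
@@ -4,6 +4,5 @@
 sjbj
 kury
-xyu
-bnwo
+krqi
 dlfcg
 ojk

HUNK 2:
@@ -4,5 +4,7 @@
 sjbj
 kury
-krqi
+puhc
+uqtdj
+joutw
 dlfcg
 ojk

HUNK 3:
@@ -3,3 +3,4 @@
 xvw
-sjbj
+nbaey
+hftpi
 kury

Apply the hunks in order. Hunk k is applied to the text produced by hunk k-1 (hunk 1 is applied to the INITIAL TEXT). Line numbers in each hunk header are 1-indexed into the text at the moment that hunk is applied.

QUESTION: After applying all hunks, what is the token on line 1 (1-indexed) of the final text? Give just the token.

Hunk 1: at line 4 remove [xyu,bnwo] add [krqi] -> 13 lines: npia izmrc xvw sjbj kury krqi dlfcg ojk ivt yijax aqte idx xszn
Hunk 2: at line 4 remove [krqi] add [puhc,uqtdj,joutw] -> 15 lines: npia izmrc xvw sjbj kury puhc uqtdj joutw dlfcg ojk ivt yijax aqte idx xszn
Hunk 3: at line 3 remove [sjbj] add [nbaey,hftpi] -> 16 lines: npia izmrc xvw nbaey hftpi kury puhc uqtdj joutw dlfcg ojk ivt yijax aqte idx xszn
Final line 1: npia

Answer: npia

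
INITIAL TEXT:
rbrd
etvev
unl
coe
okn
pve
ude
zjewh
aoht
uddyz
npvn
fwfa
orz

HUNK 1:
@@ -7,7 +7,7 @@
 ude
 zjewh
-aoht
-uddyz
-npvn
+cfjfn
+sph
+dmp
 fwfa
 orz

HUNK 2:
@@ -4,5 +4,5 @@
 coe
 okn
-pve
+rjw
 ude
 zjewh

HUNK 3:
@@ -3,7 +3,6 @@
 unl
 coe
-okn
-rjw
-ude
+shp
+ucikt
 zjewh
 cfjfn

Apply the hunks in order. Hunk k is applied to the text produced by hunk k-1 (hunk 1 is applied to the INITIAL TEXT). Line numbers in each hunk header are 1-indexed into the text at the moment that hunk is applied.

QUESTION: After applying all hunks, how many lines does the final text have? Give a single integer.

Answer: 12

Derivation:
Hunk 1: at line 7 remove [aoht,uddyz,npvn] add [cfjfn,sph,dmp] -> 13 lines: rbrd etvev unl coe okn pve ude zjewh cfjfn sph dmp fwfa orz
Hunk 2: at line 4 remove [pve] add [rjw] -> 13 lines: rbrd etvev unl coe okn rjw ude zjewh cfjfn sph dmp fwfa orz
Hunk 3: at line 3 remove [okn,rjw,ude] add [shp,ucikt] -> 12 lines: rbrd etvev unl coe shp ucikt zjewh cfjfn sph dmp fwfa orz
Final line count: 12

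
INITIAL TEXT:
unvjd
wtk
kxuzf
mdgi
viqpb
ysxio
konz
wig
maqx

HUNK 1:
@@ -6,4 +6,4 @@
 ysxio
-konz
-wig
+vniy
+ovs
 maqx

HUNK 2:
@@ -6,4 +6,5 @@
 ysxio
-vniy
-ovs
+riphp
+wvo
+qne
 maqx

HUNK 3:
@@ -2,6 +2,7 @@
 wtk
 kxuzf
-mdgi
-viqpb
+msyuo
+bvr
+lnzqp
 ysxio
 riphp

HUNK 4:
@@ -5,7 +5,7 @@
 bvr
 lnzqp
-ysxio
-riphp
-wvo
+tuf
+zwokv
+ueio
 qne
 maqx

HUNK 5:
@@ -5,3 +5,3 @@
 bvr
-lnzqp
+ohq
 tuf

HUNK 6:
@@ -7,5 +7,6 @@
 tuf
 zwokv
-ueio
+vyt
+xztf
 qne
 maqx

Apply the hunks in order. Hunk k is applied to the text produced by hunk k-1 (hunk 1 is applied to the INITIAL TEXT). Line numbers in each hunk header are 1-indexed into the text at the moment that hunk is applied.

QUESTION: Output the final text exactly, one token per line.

Hunk 1: at line 6 remove [konz,wig] add [vniy,ovs] -> 9 lines: unvjd wtk kxuzf mdgi viqpb ysxio vniy ovs maqx
Hunk 2: at line 6 remove [vniy,ovs] add [riphp,wvo,qne] -> 10 lines: unvjd wtk kxuzf mdgi viqpb ysxio riphp wvo qne maqx
Hunk 3: at line 2 remove [mdgi,viqpb] add [msyuo,bvr,lnzqp] -> 11 lines: unvjd wtk kxuzf msyuo bvr lnzqp ysxio riphp wvo qne maqx
Hunk 4: at line 5 remove [ysxio,riphp,wvo] add [tuf,zwokv,ueio] -> 11 lines: unvjd wtk kxuzf msyuo bvr lnzqp tuf zwokv ueio qne maqx
Hunk 5: at line 5 remove [lnzqp] add [ohq] -> 11 lines: unvjd wtk kxuzf msyuo bvr ohq tuf zwokv ueio qne maqx
Hunk 6: at line 7 remove [ueio] add [vyt,xztf] -> 12 lines: unvjd wtk kxuzf msyuo bvr ohq tuf zwokv vyt xztf qne maqx

Answer: unvjd
wtk
kxuzf
msyuo
bvr
ohq
tuf
zwokv
vyt
xztf
qne
maqx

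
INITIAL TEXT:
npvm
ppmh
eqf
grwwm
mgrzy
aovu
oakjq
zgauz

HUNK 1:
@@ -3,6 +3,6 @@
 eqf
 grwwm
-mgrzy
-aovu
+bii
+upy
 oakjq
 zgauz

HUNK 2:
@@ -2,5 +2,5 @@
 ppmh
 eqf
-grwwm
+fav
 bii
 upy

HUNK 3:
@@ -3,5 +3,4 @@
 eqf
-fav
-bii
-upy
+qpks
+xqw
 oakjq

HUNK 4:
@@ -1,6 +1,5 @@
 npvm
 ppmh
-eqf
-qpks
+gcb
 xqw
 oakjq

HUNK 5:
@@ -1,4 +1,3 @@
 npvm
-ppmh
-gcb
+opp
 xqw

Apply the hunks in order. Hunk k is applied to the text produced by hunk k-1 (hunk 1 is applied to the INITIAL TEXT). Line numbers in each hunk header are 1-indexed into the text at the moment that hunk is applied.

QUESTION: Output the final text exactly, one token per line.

Answer: npvm
opp
xqw
oakjq
zgauz

Derivation:
Hunk 1: at line 3 remove [mgrzy,aovu] add [bii,upy] -> 8 lines: npvm ppmh eqf grwwm bii upy oakjq zgauz
Hunk 2: at line 2 remove [grwwm] add [fav] -> 8 lines: npvm ppmh eqf fav bii upy oakjq zgauz
Hunk 3: at line 3 remove [fav,bii,upy] add [qpks,xqw] -> 7 lines: npvm ppmh eqf qpks xqw oakjq zgauz
Hunk 4: at line 1 remove [eqf,qpks] add [gcb] -> 6 lines: npvm ppmh gcb xqw oakjq zgauz
Hunk 5: at line 1 remove [ppmh,gcb] add [opp] -> 5 lines: npvm opp xqw oakjq zgauz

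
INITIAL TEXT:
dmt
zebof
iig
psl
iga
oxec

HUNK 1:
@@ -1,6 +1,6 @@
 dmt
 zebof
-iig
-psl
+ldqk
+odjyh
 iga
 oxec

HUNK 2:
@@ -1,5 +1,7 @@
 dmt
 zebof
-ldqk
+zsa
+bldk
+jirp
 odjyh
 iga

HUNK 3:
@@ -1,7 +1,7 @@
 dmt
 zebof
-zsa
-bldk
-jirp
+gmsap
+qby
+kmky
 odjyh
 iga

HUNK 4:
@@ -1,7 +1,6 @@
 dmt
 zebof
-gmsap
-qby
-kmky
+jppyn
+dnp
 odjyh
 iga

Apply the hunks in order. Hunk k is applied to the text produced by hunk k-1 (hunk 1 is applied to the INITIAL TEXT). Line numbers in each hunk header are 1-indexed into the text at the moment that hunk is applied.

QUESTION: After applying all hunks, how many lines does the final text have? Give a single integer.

Answer: 7

Derivation:
Hunk 1: at line 1 remove [iig,psl] add [ldqk,odjyh] -> 6 lines: dmt zebof ldqk odjyh iga oxec
Hunk 2: at line 1 remove [ldqk] add [zsa,bldk,jirp] -> 8 lines: dmt zebof zsa bldk jirp odjyh iga oxec
Hunk 3: at line 1 remove [zsa,bldk,jirp] add [gmsap,qby,kmky] -> 8 lines: dmt zebof gmsap qby kmky odjyh iga oxec
Hunk 4: at line 1 remove [gmsap,qby,kmky] add [jppyn,dnp] -> 7 lines: dmt zebof jppyn dnp odjyh iga oxec
Final line count: 7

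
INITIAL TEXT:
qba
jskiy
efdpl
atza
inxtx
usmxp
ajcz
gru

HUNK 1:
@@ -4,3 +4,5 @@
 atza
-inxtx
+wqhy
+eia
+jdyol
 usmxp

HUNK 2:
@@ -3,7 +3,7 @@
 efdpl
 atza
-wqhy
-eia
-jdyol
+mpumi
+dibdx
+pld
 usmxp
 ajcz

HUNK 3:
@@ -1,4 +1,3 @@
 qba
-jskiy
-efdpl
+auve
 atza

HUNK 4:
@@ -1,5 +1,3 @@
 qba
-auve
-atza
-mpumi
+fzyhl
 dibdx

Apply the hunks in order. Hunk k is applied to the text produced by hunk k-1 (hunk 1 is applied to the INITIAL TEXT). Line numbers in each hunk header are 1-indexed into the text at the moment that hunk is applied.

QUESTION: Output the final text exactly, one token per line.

Answer: qba
fzyhl
dibdx
pld
usmxp
ajcz
gru

Derivation:
Hunk 1: at line 4 remove [inxtx] add [wqhy,eia,jdyol] -> 10 lines: qba jskiy efdpl atza wqhy eia jdyol usmxp ajcz gru
Hunk 2: at line 3 remove [wqhy,eia,jdyol] add [mpumi,dibdx,pld] -> 10 lines: qba jskiy efdpl atza mpumi dibdx pld usmxp ajcz gru
Hunk 3: at line 1 remove [jskiy,efdpl] add [auve] -> 9 lines: qba auve atza mpumi dibdx pld usmxp ajcz gru
Hunk 4: at line 1 remove [auve,atza,mpumi] add [fzyhl] -> 7 lines: qba fzyhl dibdx pld usmxp ajcz gru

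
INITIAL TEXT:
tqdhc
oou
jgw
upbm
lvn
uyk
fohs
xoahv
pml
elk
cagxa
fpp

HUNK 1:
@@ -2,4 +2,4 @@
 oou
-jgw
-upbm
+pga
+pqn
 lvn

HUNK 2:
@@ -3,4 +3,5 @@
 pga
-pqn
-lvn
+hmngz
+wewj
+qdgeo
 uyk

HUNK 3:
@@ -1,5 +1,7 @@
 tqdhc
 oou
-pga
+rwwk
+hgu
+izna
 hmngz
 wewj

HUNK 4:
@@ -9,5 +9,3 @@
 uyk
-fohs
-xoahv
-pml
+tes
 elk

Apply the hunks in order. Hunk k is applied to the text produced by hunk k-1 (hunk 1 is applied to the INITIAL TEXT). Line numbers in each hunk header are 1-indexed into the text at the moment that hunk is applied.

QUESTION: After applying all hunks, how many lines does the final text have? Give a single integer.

Hunk 1: at line 2 remove [jgw,upbm] add [pga,pqn] -> 12 lines: tqdhc oou pga pqn lvn uyk fohs xoahv pml elk cagxa fpp
Hunk 2: at line 3 remove [pqn,lvn] add [hmngz,wewj,qdgeo] -> 13 lines: tqdhc oou pga hmngz wewj qdgeo uyk fohs xoahv pml elk cagxa fpp
Hunk 3: at line 1 remove [pga] add [rwwk,hgu,izna] -> 15 lines: tqdhc oou rwwk hgu izna hmngz wewj qdgeo uyk fohs xoahv pml elk cagxa fpp
Hunk 4: at line 9 remove [fohs,xoahv,pml] add [tes] -> 13 lines: tqdhc oou rwwk hgu izna hmngz wewj qdgeo uyk tes elk cagxa fpp
Final line count: 13

Answer: 13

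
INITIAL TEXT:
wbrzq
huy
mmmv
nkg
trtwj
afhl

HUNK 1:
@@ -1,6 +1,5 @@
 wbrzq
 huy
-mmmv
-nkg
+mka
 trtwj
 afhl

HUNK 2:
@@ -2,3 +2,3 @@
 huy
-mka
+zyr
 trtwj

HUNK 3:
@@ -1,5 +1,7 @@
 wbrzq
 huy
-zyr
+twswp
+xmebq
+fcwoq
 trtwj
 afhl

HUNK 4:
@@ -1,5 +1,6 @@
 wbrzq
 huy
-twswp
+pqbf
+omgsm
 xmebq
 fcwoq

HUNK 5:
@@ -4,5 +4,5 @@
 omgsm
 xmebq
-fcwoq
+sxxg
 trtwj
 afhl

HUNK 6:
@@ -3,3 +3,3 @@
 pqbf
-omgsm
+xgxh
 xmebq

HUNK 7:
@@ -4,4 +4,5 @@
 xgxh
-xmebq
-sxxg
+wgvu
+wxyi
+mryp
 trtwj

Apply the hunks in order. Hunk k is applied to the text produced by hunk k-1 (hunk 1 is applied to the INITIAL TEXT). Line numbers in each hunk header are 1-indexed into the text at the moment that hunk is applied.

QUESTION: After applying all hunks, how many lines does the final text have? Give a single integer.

Answer: 9

Derivation:
Hunk 1: at line 1 remove [mmmv,nkg] add [mka] -> 5 lines: wbrzq huy mka trtwj afhl
Hunk 2: at line 2 remove [mka] add [zyr] -> 5 lines: wbrzq huy zyr trtwj afhl
Hunk 3: at line 1 remove [zyr] add [twswp,xmebq,fcwoq] -> 7 lines: wbrzq huy twswp xmebq fcwoq trtwj afhl
Hunk 4: at line 1 remove [twswp] add [pqbf,omgsm] -> 8 lines: wbrzq huy pqbf omgsm xmebq fcwoq trtwj afhl
Hunk 5: at line 4 remove [fcwoq] add [sxxg] -> 8 lines: wbrzq huy pqbf omgsm xmebq sxxg trtwj afhl
Hunk 6: at line 3 remove [omgsm] add [xgxh] -> 8 lines: wbrzq huy pqbf xgxh xmebq sxxg trtwj afhl
Hunk 7: at line 4 remove [xmebq,sxxg] add [wgvu,wxyi,mryp] -> 9 lines: wbrzq huy pqbf xgxh wgvu wxyi mryp trtwj afhl
Final line count: 9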